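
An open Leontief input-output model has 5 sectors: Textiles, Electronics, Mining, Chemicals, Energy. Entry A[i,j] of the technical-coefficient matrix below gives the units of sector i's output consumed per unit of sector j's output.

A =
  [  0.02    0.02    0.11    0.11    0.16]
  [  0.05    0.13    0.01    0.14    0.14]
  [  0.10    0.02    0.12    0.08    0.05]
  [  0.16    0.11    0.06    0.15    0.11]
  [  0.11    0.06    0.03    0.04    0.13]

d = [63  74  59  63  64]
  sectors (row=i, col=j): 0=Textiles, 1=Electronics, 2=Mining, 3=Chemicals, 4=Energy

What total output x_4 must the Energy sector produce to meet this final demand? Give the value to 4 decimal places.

106.1400

Form M = I − A:
  [  0.98   -0.02   -0.11   -0.11   -0.16]
  [ -0.05    0.87   -0.01   -0.14   -0.14]
  [ -0.10   -0.02    0.88   -0.08   -0.05]
  [ -0.16   -0.11   -0.06    0.85   -0.11]
  [ -0.11   -0.06   -0.03   -0.04    0.87]
Leontief inverse L = M⁻¹:
  [  1.0968    0.0684    0.1585    0.1796    0.2446]
  [  0.1327    1.2003    0.0546    0.2318    0.2500]
  [  0.1603    0.0577    1.1713    0.1464    0.1246]
  [  0.2563    0.1855    0.1286    1.2638    0.2442]
  [  0.1651    0.1019    0.0701    0.1018    1.2131]
Total output x = L · d:
  x_0 = 1.0968·63 + 0.0684·74 + 0.1585·59 + 0.1796·63 + 0.2446·64 = 110.4842
  x_1 = 0.1327·63 + 1.2003·74 + 0.0546·59 + 0.2318·63 + 0.2500·64 = 130.9999
  x_2 = 0.1603·63 + 0.0577·74 + 1.1713·59 + 0.1464·63 + 0.1246·64 = 100.6729
  x_3 = 0.2563·63 + 0.1855·74 + 0.1286·59 + 1.2638·63 + 0.2442·64 = 132.7097
  x_4 = 0.1651·63 + 0.1019·74 + 0.0701·59 + 0.1018·63 + 1.2131·64 = 106.1400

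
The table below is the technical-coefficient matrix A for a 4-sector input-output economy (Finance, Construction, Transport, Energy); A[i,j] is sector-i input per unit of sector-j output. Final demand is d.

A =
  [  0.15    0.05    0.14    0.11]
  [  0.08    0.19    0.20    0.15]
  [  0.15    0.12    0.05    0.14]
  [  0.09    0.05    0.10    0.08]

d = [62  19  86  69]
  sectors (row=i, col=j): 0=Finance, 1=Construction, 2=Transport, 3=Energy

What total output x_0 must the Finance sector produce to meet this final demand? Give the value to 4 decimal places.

114.0269

Form M = I − A:
  [  0.85   -0.05   -0.14   -0.11]
  [ -0.08    0.81   -0.20   -0.15]
  [ -0.15   -0.12    0.95   -0.14]
  [ -0.09   -0.05   -0.10    0.92]
Leontief inverse L = M⁻¹:
  [  1.2508    0.1243    0.2321    0.2051]
  [  0.2147    1.3161    0.3394    0.2919]
  [  0.2483    0.2014    1.1567    0.2386]
  [  0.1610    0.1056    0.1669    1.1488]
Total output x = L · d:
  x_0 = 1.2508·62 + 0.1243·19 + 0.2321·86 + 0.2051·69 = 114.0269
  x_1 = 0.2147·62 + 1.3161·19 + 0.3394·86 + 0.2919·69 = 87.6505
  x_2 = 0.2483·62 + 0.2014·19 + 1.1567·86 + 0.2386·69 = 135.1658
  x_3 = 0.1610·62 + 0.1056·19 + 0.1669·86 + 1.1488·69 = 105.6104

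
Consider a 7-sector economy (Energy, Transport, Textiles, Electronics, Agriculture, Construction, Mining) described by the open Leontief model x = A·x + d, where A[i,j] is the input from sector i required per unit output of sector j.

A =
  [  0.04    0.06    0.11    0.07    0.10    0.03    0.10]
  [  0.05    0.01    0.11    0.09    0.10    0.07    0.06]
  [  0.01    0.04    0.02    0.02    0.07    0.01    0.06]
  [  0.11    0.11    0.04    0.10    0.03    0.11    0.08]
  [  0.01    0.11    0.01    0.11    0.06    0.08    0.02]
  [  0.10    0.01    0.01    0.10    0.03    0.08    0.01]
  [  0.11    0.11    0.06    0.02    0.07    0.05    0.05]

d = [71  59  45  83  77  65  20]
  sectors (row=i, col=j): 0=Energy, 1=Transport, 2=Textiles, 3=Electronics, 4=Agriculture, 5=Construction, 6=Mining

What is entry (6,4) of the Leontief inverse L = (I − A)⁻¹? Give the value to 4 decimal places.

L[6,4] = 0.1291

Form M = I − A:
  [  0.96   -0.06   -0.11   -0.07   -0.10   -0.03   -0.10]
  [ -0.05    0.99   -0.11   -0.09   -0.10   -0.07   -0.06]
  [ -0.01   -0.04    0.98   -0.02   -0.07   -0.01   -0.06]
  [ -0.11   -0.11   -0.04    0.90   -0.03   -0.11   -0.08]
  [ -0.01   -0.11   -0.01   -0.11    0.94   -0.08   -0.02]
  [ -0.10   -0.01   -0.01   -0.10   -0.03    0.92   -0.01]
  [ -0.11   -0.11   -0.06   -0.02   -0.07   -0.05    0.95]
Leontief inverse L = M⁻¹:
  [  1.0922    0.1220    0.1532    0.1326    0.1585    0.0842    0.1477]
  [  0.1011    1.0689    0.1468    0.1526    0.1520    0.1234    0.1048]
  [  0.0343    0.0699    1.0405    0.0505    0.0973    0.0366    0.0804]
  [  0.1808    0.1743    0.0994    1.1797    0.0989    0.1775    0.1396]
  [  0.0605    0.1553    0.0475    0.1725    1.1045    0.1341    0.0584]
  [  0.1435    0.0514    0.0431    0.1514    0.0681    1.1226    0.0471]
  [  0.1562    0.1601    0.1083    0.0817    0.1291    0.0991    1.0967]
Total output x = L · d:
  x_0 = 1.0922·71 + 0.1220·59 + 0.1532·45 + 0.1326·83 + 0.1585·77 + 0.0842·65 + 0.1477·20 = 123.2706
  x_1 = 0.1011·71 + 1.0689·59 + 0.1468·45 + 0.1526·83 + 0.1520·77 + 0.1234·65 + 0.1048·20 = 111.3402
  x_2 = 0.0343·71 + 0.0699·59 + 1.0405·45 + 0.0505·83 + 0.0973·77 + 0.0366·65 + 0.0804·20 = 69.0547
  x_3 = 0.1808·71 + 0.1743·59 + 0.0994·45 + 1.1797·83 + 0.0989·77 + 0.1775·65 + 0.1396·20 = 147.4575
  x_4 = 0.0605·71 + 0.1553·59 + 0.0475·45 + 0.1725·83 + 1.1045·77 + 0.1341·65 + 0.0584·20 = 124.8418
  x_5 = 0.1435·71 + 0.0514·59 + 0.0431·45 + 0.1514·83 + 0.0681·77 + 1.1226·65 + 0.0471·20 = 106.8773
  x_6 = 0.1562·71 + 0.1601·59 + 0.1083·45 + 0.0817·83 + 0.1291·77 + 0.0991·65 + 1.0967·20 = 70.5078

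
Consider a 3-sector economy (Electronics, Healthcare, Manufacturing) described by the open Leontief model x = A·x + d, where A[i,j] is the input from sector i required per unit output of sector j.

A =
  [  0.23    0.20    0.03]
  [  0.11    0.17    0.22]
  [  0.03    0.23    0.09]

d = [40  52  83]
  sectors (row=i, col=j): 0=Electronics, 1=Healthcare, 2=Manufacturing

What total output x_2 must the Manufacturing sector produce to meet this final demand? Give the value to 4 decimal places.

Form M = I − A:
  [  0.77   -0.20   -0.03]
  [ -0.11    0.83   -0.22]
  [ -0.03   -0.23    0.91]
Leontief inverse L = M⁻¹:
  [  1.3558    0.3634    0.1326]
  [  0.2053    1.3464    0.3323]
  [  0.0966    0.3523    1.1872]
Total output x = L · d:
  x_0 = 1.3558·40 + 0.3634·52 + 0.1326·83 = 84.1319
  x_1 = 0.2053·40 + 1.3464·52 + 0.3323·83 = 105.7995
  x_2 = 0.0966·40 + 0.3523·52 + 1.1872·83 = 120.7229

120.7229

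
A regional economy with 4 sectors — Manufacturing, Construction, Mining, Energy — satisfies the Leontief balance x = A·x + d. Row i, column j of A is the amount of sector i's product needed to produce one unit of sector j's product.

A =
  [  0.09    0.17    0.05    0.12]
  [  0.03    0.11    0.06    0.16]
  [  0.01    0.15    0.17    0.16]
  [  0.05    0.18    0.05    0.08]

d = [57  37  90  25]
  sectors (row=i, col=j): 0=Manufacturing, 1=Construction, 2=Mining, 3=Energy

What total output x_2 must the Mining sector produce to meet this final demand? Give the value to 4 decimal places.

130.7011

Form M = I − A:
  [  0.91   -0.17   -0.05   -0.12]
  [ -0.03    0.89   -0.06   -0.16]
  [ -0.01   -0.15    0.83   -0.16]
  [ -0.05   -0.18   -0.05    0.92]
Leontief inverse L = M⁻¹:
  [  1.1206    0.2736    0.1000    0.2111]
  [  0.0535    1.1986    0.1039    0.2335]
  [  0.0373    0.2708    1.2428    0.2681]
  [  0.0734    0.2641    0.0933    1.1587]
Total output x = L · d:
  x_0 = 1.1206·57 + 0.2736·37 + 0.1000·90 + 0.2111·25 = 88.2781
  x_1 = 0.0535·57 + 1.1986·37 + 0.1039·90 + 0.2335·25 = 62.5861
  x_2 = 0.0373·57 + 0.2708·37 + 1.2428·90 + 0.2681·25 = 130.7011
  x_3 = 0.0734·57 + 0.2641·37 + 0.0933·90 + 1.1587·25 = 51.3201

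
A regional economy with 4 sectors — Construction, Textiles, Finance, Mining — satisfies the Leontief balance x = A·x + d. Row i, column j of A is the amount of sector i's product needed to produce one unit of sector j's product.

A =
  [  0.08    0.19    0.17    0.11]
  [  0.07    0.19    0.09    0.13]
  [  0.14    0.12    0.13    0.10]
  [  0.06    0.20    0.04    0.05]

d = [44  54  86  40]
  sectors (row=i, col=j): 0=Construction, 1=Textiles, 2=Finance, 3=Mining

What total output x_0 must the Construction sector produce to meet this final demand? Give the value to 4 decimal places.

Form M = I − A:
  [  0.92   -0.19   -0.17   -0.11]
  [ -0.07    0.81   -0.09   -0.13]
  [ -0.14   -0.12    0.87   -0.10]
  [ -0.06   -0.20   -0.04    0.95]
Leontief inverse L = M⁻¹:
  [  1.1712    0.3689    0.2769    0.2152]
  [  0.1440    1.3490    0.1778    0.2200]
  [  0.2214    0.2821    1.2308    0.1938]
  [  0.1136    0.3192    0.1067    1.1207]
Total output x = L · d:
  x_0 = 1.1712·44 + 0.3689·54 + 0.2769·86 + 0.2152·40 = 103.8775
  x_1 = 0.1440·44 + 1.3490·54 + 0.1778·86 + 0.2200·40 = 103.2776
  x_2 = 0.2214·44 + 0.2821·54 + 1.2308·86 + 0.1938·40 = 138.5753
  x_3 = 0.1136·44 + 0.3192·54 + 0.1067·86 + 1.1207·40 = 76.2433

103.8775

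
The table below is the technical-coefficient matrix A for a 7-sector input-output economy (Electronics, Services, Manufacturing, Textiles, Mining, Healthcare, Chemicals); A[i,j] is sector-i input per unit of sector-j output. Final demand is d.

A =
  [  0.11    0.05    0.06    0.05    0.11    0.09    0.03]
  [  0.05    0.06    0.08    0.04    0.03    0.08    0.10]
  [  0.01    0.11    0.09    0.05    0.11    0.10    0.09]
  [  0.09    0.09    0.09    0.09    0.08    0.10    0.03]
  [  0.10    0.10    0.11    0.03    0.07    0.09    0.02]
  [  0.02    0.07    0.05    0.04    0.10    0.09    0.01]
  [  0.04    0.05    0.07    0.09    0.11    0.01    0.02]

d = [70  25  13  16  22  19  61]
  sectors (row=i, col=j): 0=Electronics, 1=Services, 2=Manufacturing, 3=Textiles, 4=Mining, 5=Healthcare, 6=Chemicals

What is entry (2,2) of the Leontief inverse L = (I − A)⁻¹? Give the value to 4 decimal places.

L[2,2] = 1.1757

Form M = I − A:
  [  0.89   -0.05   -0.06   -0.05   -0.11   -0.09   -0.03]
  [ -0.05    0.94   -0.08   -0.04   -0.03   -0.08   -0.10]
  [ -0.01   -0.11    0.91   -0.05   -0.11   -0.10   -0.09]
  [ -0.09   -0.09   -0.09    0.91   -0.08   -0.10   -0.03]
  [ -0.10   -0.10   -0.11   -0.03    0.93   -0.09   -0.02]
  [ -0.02   -0.07   -0.05   -0.04   -0.10    0.91   -0.01]
  [ -0.04   -0.05   -0.07   -0.09   -0.11   -0.01    0.98]
Leontief inverse L = M⁻¹:
  [  1.1709    0.1248    0.1362    0.0982    0.1939    0.1725    0.0698]
  [  0.0945    1.1231    0.1445    0.0858    0.1037    0.1452    0.1370]
  [  0.0675    0.1936    1.1757    0.1053    0.1987    0.1856    0.1390]
  [  0.1554    0.1760    0.1770    1.1471    0.1740    0.1944    0.0796]
  [  0.1570    0.1776    0.1884    0.0793    1.1556    0.1756    0.0680]
  [  0.0618    0.1283    0.1087    0.0751    0.1597    1.1527    0.0423]
  [  0.0899    0.1136    0.1354    0.1309    0.1747    0.0770    1.0556]
Total output x = L · d:
  x_0 = 1.1709·70 + 0.1248·25 + 0.1362·13 + 0.0982·16 + 0.1939·22 + 0.1725·19 + 0.0698·61 = 100.2206
  x_1 = 0.0945·70 + 1.1231·25 + 0.1445·13 + 0.0858·16 + 0.1037·22 + 0.1452·19 + 0.1370·61 = 51.3382
  x_2 = 0.0675·70 + 0.1936·25 + 1.1757·13 + 0.1053·16 + 0.1987·22 + 0.1856·19 + 0.1390·61 = 42.9088
  x_3 = 0.1554·70 + 0.1760·25 + 0.1770·13 + 1.1471·16 + 0.1740·22 + 0.1944·19 + 0.0796·61 = 48.3091
  x_4 = 0.1570·70 + 0.1776·25 + 0.1884·13 + 0.0793·16 + 1.1556·22 + 0.1756·19 + 0.0680·61 = 52.0555
  x_5 = 0.0618·70 + 0.1283·25 + 0.1087·13 + 0.0751·16 + 0.1597·22 + 1.1527·19 + 0.0423·61 = 38.1410
  x_6 = 0.0899·70 + 0.1136·25 + 0.1354·13 + 0.1309·16 + 0.1747·22 + 0.0770·19 + 1.0556·61 = 82.6884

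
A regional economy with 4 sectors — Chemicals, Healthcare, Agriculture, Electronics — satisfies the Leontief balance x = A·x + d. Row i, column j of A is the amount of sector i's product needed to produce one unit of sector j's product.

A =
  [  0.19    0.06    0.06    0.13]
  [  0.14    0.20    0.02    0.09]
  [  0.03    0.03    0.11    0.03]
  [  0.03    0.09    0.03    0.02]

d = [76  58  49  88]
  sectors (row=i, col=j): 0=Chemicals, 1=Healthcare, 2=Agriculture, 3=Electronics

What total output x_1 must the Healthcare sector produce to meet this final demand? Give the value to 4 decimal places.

107.6687

Form M = I − A:
  [  0.81   -0.06   -0.06   -0.13]
  [ -0.14    0.80   -0.02   -0.09]
  [ -0.03   -0.03    0.89   -0.03]
  [ -0.03   -0.09   -0.03    0.98]
Leontief inverse L = M⁻¹:
  [  1.2653    0.1189    0.0941    0.1816]
  [  0.2297    1.2860    0.0494    0.1501]
  [  0.0525    0.0515    1.1298    0.0463]
  [  0.0614    0.1233    0.0420    1.0412]
Total output x = L · d:
  x_0 = 1.2653·76 + 0.1189·58 + 0.0941·49 + 0.1816·88 = 123.6543
  x_1 = 0.2297·76 + 1.2860·58 + 0.0494·49 + 0.1501·88 = 107.6687
  x_2 = 0.0525·76 + 0.0515·58 + 1.1298·49 + 0.0463·88 = 66.4098
  x_3 = 0.0614·76 + 0.1233·58 + 0.0420·49 + 1.0412·88 = 105.5022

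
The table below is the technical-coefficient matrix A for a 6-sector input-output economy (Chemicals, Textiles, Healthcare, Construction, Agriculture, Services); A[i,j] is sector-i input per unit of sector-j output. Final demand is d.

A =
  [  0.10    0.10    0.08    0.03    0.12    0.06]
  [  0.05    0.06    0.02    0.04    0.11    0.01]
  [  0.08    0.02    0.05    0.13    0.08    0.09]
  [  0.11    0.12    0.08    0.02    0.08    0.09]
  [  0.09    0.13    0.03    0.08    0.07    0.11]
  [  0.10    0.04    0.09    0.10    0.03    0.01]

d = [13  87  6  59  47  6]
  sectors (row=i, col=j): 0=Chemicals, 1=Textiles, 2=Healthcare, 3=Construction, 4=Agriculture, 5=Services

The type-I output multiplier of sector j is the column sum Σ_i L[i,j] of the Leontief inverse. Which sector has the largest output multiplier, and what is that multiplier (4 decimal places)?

Chemicals (1.9363)

Form M = I − A:
  [  0.90   -0.10   -0.08   -0.03   -0.12   -0.06]
  [ -0.05    0.94   -0.02   -0.04   -0.11   -0.01]
  [ -0.08   -0.02    0.95   -0.13   -0.08   -0.09]
  [ -0.11   -0.12   -0.08    0.98   -0.08   -0.09]
  [ -0.09   -0.13   -0.03   -0.08    0.93   -0.11]
  [ -0.10   -0.04   -0.09   -0.10   -0.03    0.99]
Leontief inverse L = M⁻¹:
  [  1.1745    0.1704    0.1267    0.0872    0.1938    0.1139]
  [  0.0949    1.1074    0.0465    0.0715    0.1548    0.0449]
  [  0.1554    0.0893    1.1010    0.1809    0.1455    0.1430]
  [  0.1845    0.1872    0.1283    1.0776    0.1542    0.1398]
  [  0.1668    0.2015    0.0807    0.1336    1.1442    0.1588]
  [  0.1603    0.0951    0.1302    0.1410    0.0893    1.0554]
Total output x = L · d:
  x_0 = 1.1745·13 + 0.1704·87 + 0.1267·6 + 0.0872·59 + 0.1938·47 + 0.1139·6 = 45.7897
  x_1 = 0.0949·13 + 1.1074·87 + 0.0465·6 + 0.0715·59 + 0.1548·47 + 0.0449·6 = 109.6138
  x_2 = 0.1554·13 + 0.0893·87 + 1.1010·6 + 0.1809·59 + 0.1455·47 + 0.1430·6 = 34.7613
  x_3 = 0.1845·13 + 0.1872·87 + 0.1283·6 + 1.0776·59 + 0.1542·47 + 0.1398·6 = 91.1164
  x_4 = 0.1668·13 + 0.2015·87 + 0.0807·6 + 0.1336·59 + 1.1442·47 + 0.1588·6 = 82.7975
  x_5 = 0.1603·13 + 0.0951·87 + 0.1302·6 + 0.1410·59 + 0.0893·47 + 1.0554·6 = 29.9875
Output multipliers (column sums of L):
  Chemicals: 1.9363
  Textiles: 1.8508
  Healthcare: 1.6134
  Construction: 1.6918
  Agriculture: 1.8818
  Services: 1.6557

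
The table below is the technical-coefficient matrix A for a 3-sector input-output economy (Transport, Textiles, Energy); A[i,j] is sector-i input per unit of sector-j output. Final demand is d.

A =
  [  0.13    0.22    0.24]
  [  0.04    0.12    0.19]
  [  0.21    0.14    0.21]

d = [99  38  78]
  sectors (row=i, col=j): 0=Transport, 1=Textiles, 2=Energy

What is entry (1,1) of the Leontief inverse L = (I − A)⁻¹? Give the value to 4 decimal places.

L[1,1] = 1.2242

Form M = I − A:
  [  0.87   -0.22   -0.24]
  [ -0.04    0.88   -0.19]
  [ -0.21   -0.14    0.79]
Leontief inverse L = M⁻¹:
  [  1.2851    0.3986    0.4863]
  [  0.1374    1.2242    0.3362]
  [  0.3660    0.3229    1.4547]
Total output x = L · d:
  x_0 = 1.2851·99 + 0.3986·38 + 0.4863·78 = 180.3085
  x_1 = 0.1374·99 + 1.2242·38 + 0.3362·78 = 86.3477
  x_2 = 0.3660·99 + 0.3229·38 + 1.4547·78 = 161.9664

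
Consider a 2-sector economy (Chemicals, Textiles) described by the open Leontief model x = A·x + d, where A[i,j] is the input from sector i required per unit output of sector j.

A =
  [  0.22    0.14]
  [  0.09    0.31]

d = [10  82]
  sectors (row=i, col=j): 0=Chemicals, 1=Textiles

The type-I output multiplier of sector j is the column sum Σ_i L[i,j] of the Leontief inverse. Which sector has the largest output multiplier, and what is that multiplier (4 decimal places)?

Form M = I − A:
  [  0.78   -0.14]
  [ -0.09    0.69]
Leontief inverse L = M⁻¹:
  [  1.3128    0.2664]
  [  0.1712    1.4840]
Total output x = L · d:
  x_0 = 1.3128·10 + 0.2664·82 = 34.9696
  x_1 = 0.1712·10 + 1.4840·82 = 123.4018
Output multipliers (column sums of L):
  Chemicals: 1.4840
  Textiles: 1.7504

Textiles (1.7504)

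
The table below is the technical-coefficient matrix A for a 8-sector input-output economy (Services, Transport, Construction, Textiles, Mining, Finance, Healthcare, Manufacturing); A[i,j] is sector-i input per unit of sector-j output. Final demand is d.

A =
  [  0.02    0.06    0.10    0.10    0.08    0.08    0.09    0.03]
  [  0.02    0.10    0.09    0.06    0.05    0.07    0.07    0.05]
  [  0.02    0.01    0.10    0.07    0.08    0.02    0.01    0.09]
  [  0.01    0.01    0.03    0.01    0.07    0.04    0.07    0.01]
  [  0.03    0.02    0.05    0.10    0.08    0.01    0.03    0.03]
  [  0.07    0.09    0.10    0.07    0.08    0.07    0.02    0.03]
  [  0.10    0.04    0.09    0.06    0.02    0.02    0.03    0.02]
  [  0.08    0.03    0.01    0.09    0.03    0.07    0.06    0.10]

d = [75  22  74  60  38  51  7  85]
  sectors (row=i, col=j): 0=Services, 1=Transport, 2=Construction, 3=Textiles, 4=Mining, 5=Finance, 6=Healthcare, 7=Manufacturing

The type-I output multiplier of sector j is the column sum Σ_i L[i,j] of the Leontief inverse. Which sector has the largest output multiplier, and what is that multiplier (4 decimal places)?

Form M = I − A:
  [  0.98   -0.06   -0.10   -0.10   -0.08   -0.08   -0.09   -0.03]
  [ -0.02    0.90   -0.09   -0.06   -0.05   -0.07   -0.07   -0.05]
  [ -0.02   -0.01    0.90   -0.07   -0.08   -0.02   -0.01   -0.09]
  [ -0.01   -0.01   -0.03    0.99   -0.07   -0.04   -0.07   -0.01]
  [ -0.03   -0.02   -0.05   -0.10    0.92   -0.01   -0.03   -0.03]
  [ -0.07   -0.09   -0.10   -0.07   -0.08    0.93   -0.02   -0.03]
  [ -0.10   -0.04   -0.09   -0.06   -0.02   -0.02    0.97   -0.02]
  [ -0.08   -0.03   -0.01   -0.09   -0.03   -0.07   -0.06    0.90]
Leontief inverse L = M⁻¹:
  [  1.0592    0.0974    0.1675    0.1615    0.1397    0.1186    0.1298    0.0708]
  [  0.0572    1.1391    0.1541    0.1189    0.1042    0.1094    0.1088    0.0915]
  [  0.0465    0.0305    1.1406    0.1167    0.1228    0.0474    0.0392    0.1251]
  [  0.0303    0.0267    0.0612    1.0405    0.0962    0.0556    0.0863    0.0271]
  [  0.0506    0.0382    0.0859    0.1369    1.1171    0.0322    0.0567    0.0535]
  [  0.1033    0.1297    0.1672    0.1333    0.1411    1.1115    0.0620    0.0720]
  [  0.1233    0.0663    0.1398    0.1053    0.0636    0.0505    1.0623    0.0504]
  [  0.1176    0.0654    0.0640    0.1456    0.0793    0.1112    0.1018    1.1353]
Total output x = L · d:
  x_0 = 1.0592·75 + 0.0974·22 + 0.1675·74 + 0.1615·60 + 0.1397·38 + 0.1186·51 + 0.1298·7 + 0.0708·85 = 121.9556
  x_1 = 0.0572·75 + 1.1391·22 + 0.1541·74 + 0.1189·60 + 0.1042·38 + 0.1094·51 + 0.1088·7 + 0.0915·85 = 65.9574
  x_2 = 0.0465·75 + 0.0305·22 + 1.1406·74 + 0.1167·60 + 0.1228·38 + 0.0474·51 + 0.0392·7 + 0.1251·85 = 113.5579
  x_3 = 0.0303·75 + 0.0267·22 + 0.0612·74 + 1.0405·60 + 0.0962·38 + 0.0556·51 + 0.0863·7 + 0.0271·85 = 79.2199
  x_4 = 0.0506·75 + 0.0382·22 + 0.0859·74 + 0.1369·60 + 1.1171·38 + 0.0322·51 + 0.0567·7 + 0.0535·85 = 68.2441
  x_5 = 0.1033·75 + 0.1297·22 + 0.1672·74 + 0.1333·60 + 0.1411·38 + 1.1115·51 + 0.0620·7 + 0.0720·85 = 99.5743
  x_6 = 0.1233·75 + 0.0663·22 + 0.1398·74 + 0.1053·60 + 0.0636·38 + 0.0505·51 + 1.0623·7 + 0.0504·85 = 44.0785
  x_7 = 0.1176·75 + 0.0654·22 + 0.0640·74 + 0.1456·60 + 0.0793·38 + 0.1112·51 + 0.1018·7 + 1.1353·85 = 129.6253
Output multipliers (column sums of L):
  Services: 1.5880
  Transport: 1.5932
  Construction: 1.9803
  Textiles: 1.9587
  Mining: 1.8640
  Finance: 1.6364
  Healthcare: 1.6470
  Manufacturing: 1.6256

Construction (1.9803)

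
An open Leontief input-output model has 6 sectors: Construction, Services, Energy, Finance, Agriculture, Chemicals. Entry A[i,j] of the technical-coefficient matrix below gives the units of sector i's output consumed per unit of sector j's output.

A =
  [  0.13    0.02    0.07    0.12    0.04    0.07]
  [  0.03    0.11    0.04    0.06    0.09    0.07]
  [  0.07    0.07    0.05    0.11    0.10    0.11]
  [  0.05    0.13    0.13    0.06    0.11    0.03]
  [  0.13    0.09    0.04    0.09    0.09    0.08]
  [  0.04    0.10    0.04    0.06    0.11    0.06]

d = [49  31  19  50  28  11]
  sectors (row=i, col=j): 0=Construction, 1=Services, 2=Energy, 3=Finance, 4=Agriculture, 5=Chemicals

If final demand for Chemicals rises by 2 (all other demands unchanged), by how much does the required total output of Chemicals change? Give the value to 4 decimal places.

Form M = I − A:
  [  0.87   -0.02   -0.07   -0.12   -0.04   -0.07]
  [ -0.03    0.89   -0.04   -0.06   -0.09   -0.07]
  [ -0.07   -0.07    0.95   -0.11   -0.10   -0.11]
  [ -0.05   -0.13   -0.13    0.94   -0.11   -0.03]
  [ -0.13   -0.09   -0.04   -0.09    0.91   -0.08]
  [ -0.04   -0.10   -0.04   -0.06   -0.11    0.94]
Leontief inverse L = M⁻¹:
  [  1.1969    0.0910    0.1285    0.1927    0.1144    0.1268]
  [  0.0835    1.1790    0.0838    0.1186    0.1585    0.1211]
  [  0.1415    0.1563    1.1105    0.1870    0.1874    0.1740]
  [  0.1220    0.2151    0.1866    1.1402    0.1971    0.1001]
  [  0.2061    0.1727    0.1014    0.1709    1.1744    0.1455]
  [  0.0977    0.1699    0.0854    0.1216    0.1797    1.1129]
Total output x = L · d:
  x_0 = 1.1969·49 + 0.0910·31 + 0.1285·19 + 0.1927·50 + 0.1144·28 + 0.1268·11 = 78.1419
  x_1 = 0.0835·49 + 1.1790·31 + 0.0838·19 + 0.1186·50 + 0.1585·28 + 0.1211·11 = 53.9309
  x_2 = 0.1415·49 + 0.1563·31 + 1.1105·19 + 0.1870·50 + 0.1874·28 + 0.1740·11 = 49.3898
  x_3 = 0.1220·49 + 0.2151·31 + 0.1866·19 + 1.1402·50 + 0.1971·28 + 0.1001·11 = 79.8245
  x_4 = 0.2061·49 + 0.1727·31 + 0.1014·19 + 0.1709·50 + 1.1744·28 + 0.1455·11 = 60.4115
  x_5 = 0.0977·49 + 0.1699·31 + 0.0854·19 + 0.1216·50 + 0.1797·28 + 1.1129·11 = 35.0310
Δx_5 = L[5,5] · Δd_5 = 1.1129 · 2 = 2.2259

2.2259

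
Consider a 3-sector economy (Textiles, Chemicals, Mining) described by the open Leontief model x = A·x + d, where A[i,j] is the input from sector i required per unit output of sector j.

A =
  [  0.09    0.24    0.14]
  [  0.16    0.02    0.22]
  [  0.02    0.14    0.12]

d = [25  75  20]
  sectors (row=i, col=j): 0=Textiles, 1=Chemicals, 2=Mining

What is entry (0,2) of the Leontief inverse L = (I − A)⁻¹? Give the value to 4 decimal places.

Form M = I − A:
  [  0.91   -0.24   -0.14]
  [ -0.16    0.98   -0.22]
  [ -0.02   -0.14    0.88]
Leontief inverse L = M⁻¹:
  [  1.1614    0.3223    0.2654]
  [  0.2028    1.1145    0.3109]
  [  0.0587    0.1846    1.1919]
Total output x = L · d:
  x_0 = 1.1614·25 + 0.3223·75 + 0.2654·20 = 58.5173
  x_1 = 0.2028·25 + 1.1145·75 + 0.3109·20 = 94.8734
  x_2 = 0.0587·25 + 0.1846·75 + 1.1919·20 = 39.1507

L[0,2] = 0.2654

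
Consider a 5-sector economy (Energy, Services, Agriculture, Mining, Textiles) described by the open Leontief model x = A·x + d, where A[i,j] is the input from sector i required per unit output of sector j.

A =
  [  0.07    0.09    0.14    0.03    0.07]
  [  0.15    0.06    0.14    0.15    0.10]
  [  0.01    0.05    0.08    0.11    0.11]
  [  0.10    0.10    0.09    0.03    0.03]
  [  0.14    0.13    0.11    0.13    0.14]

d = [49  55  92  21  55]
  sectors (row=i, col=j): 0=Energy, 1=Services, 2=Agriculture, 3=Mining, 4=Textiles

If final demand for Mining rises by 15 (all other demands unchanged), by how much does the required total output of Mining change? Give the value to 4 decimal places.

Form M = I − A:
  [  0.93   -0.09   -0.14   -0.03   -0.07]
  [ -0.15    0.94   -0.14   -0.15   -0.10]
  [ -0.01   -0.05    0.92   -0.11   -0.11]
  [ -0.10   -0.10   -0.09    0.97   -0.03]
  [ -0.14   -0.13   -0.11   -0.13    0.86]
Leontief inverse L = M⁻¹:
  [  1.1344    0.1510    0.2226    0.1027    0.1420]
  [  0.2443    1.1538    0.2598    0.2417    0.1957]
  [  0.0749    0.1108    1.1528    0.1733    0.1725]
  [  0.1570    0.1521    0.1644    1.0899    0.0895]
  [  0.2549    0.2362    0.2478    0.2402    1.2511]
Total output x = L · d:
  x_0 = 1.1344·49 + 0.1510·55 + 0.2226·92 + 0.1027·21 + 0.1420·55 = 94.3401
  x_1 = 0.2443·49 + 1.1538·55 + 0.2598·92 + 0.2417·21 + 0.1957·55 = 115.1747
  x_2 = 0.0749·49 + 0.1108·55 + 1.1528·92 + 0.1733·21 + 0.1725·55 = 128.9406
  x_3 = 0.1570·49 + 0.1521·55 + 0.1644·92 + 1.0899·21 + 0.0895·55 = 58.9898
  x_4 = 0.2549·49 + 0.2362·55 + 0.2478·92 + 0.2402·21 + 1.2511·55 = 122.1308
Δx_3 = L[3,3] · Δd_3 = 1.0899 · 15 = 16.3491

16.3491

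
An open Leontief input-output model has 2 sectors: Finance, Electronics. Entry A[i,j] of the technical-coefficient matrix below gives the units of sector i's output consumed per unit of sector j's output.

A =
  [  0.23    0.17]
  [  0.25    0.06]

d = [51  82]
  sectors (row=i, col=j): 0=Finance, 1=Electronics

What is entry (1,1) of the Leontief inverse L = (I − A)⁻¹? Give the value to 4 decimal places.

L[1,1] = 1.1302

Form M = I − A:
  [  0.77   -0.17]
  [ -0.25    0.94]
Leontief inverse L = M⁻¹:
  [  1.3797    0.2495]
  [  0.3669    1.1302]
Total output x = L · d:
  x_0 = 1.3797·51 + 0.2495·82 = 90.8264
  x_1 = 0.3669·51 + 1.1302·82 = 111.3900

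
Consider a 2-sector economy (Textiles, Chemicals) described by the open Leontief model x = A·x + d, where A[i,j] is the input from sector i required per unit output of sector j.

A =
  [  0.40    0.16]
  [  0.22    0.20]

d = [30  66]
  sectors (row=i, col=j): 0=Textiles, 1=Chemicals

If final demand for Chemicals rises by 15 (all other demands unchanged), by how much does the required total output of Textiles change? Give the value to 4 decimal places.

5.3957

Form M = I − A:
  [  0.60   -0.16]
  [ -0.22    0.80]
Leontief inverse L = M⁻¹:
  [  1.7986    0.3597]
  [  0.4946    1.3489]
Total output x = L · d:
  x_0 = 1.7986·30 + 0.3597·66 = 77.6978
  x_1 = 0.4946·30 + 1.3489·66 = 103.8669
Δx_0 = L[0,1] · Δd_1 = 0.3597 · 15 = 5.3957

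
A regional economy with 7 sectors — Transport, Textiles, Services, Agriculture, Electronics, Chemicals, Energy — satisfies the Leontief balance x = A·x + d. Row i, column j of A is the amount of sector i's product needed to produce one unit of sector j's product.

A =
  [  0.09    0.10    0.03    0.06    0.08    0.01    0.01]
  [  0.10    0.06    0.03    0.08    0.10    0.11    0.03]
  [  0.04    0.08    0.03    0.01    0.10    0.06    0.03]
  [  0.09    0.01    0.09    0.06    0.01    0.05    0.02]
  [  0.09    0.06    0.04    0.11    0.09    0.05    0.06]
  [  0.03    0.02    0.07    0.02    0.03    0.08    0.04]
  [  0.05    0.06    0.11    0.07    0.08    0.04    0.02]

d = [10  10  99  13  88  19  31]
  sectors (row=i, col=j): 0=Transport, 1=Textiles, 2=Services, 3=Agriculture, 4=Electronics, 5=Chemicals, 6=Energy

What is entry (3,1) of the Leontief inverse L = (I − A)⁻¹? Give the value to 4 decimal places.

Form M = I − A:
  [  0.91   -0.10   -0.03   -0.06   -0.08   -0.01   -0.01]
  [ -0.10    0.94   -0.03   -0.08   -0.10   -0.11   -0.03]
  [ -0.04   -0.08    0.97   -0.01   -0.10   -0.06   -0.03]
  [ -0.09   -0.01   -0.09    0.94   -0.01   -0.05   -0.02]
  [ -0.09   -0.06   -0.04   -0.11    0.91   -0.05   -0.06]
  [ -0.03   -0.02   -0.07   -0.02   -0.03    0.92   -0.04]
  [ -0.05   -0.06   -0.11   -0.07   -0.08   -0.04    0.98]
Leontief inverse L = M⁻¹:
  [  1.1429    0.1389    0.0613    0.1036    0.1278    0.0469    0.0296]
  [  0.1614    1.1057    0.0755    0.1310    0.1556    0.1569    0.0564]
  [  0.0843    0.1142    1.0603    0.0491    0.1446    0.0965    0.0506]
  [  0.1262    0.0417    0.1173    1.0863    0.0461    0.0770    0.0343]
  [  0.1526    0.1059    0.0867    0.1621    1.1458    0.0947    0.0848]
  [  0.0593    0.0460    0.0960    0.0437    0.0626    1.1075    0.0549]
  [  0.1015    0.1011    0.1461    0.1114    0.1317    0.0813    1.0427]
Total output x = L · d:
  x_0 = 1.1429·10 + 0.1389·10 + 0.0613·99 + 0.1036·13 + 0.1278·88 + 0.0469·19 + 0.0296·31 = 33.2847
  x_1 = 0.1614·10 + 1.1057·10 + 0.0755·99 + 0.1310·13 + 0.1556·88 + 0.1569·19 + 0.0564·31 = 40.2644
  x_2 = 0.0843·10 + 0.1142·10 + 1.0603·99 + 0.0491·13 + 0.1446·88 + 0.0965·19 + 0.0506·31 = 123.7235
  x_3 = 0.1262·10 + 0.0417·10 + 0.1173·99 + 1.0863·13 + 0.0461·88 + 0.0770·19 + 0.0343·31 = 33.9959
  x_4 = 0.1526·10 + 0.1059·10 + 0.0867·99 + 0.1621·13 + 1.1458·88 + 0.0947·19 + 0.0848·31 = 118.5419
  x_5 = 0.0593·10 + 0.0460·10 + 0.0960·99 + 0.0437·13 + 0.0626·88 + 1.1075·19 + 0.0549·31 = 39.3875
  x_6 = 0.1015·10 + 0.1011·10 + 0.1461·99 + 0.1114·13 + 0.1317·88 + 0.0813·19 + 1.0427·31 = 63.3962

L[3,1] = 0.0417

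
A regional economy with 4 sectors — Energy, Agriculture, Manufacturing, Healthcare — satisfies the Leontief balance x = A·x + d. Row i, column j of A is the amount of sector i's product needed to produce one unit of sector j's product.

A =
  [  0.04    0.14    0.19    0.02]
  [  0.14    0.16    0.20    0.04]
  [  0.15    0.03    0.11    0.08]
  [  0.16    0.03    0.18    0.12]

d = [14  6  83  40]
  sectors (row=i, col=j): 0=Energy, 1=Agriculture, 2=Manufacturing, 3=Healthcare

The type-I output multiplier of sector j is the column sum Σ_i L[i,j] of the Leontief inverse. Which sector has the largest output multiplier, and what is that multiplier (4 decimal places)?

Form M = I − A:
  [  0.96   -0.14   -0.19   -0.02]
  [ -0.14    0.84   -0.20   -0.04]
  [ -0.15   -0.03    0.89   -0.08]
  [ -0.16   -0.03   -0.18    0.88]
Leontief inverse L = M⁻¹:
  [  1.1279    0.2009    0.2984    0.0619]
  [  0.2532    1.2487    0.3538    0.0947]
  [  0.2219    0.0846    1.2141    0.1193]
  [  0.2591    0.0964    0.3147    1.1752]
Total output x = L · d:
  x_0 = 1.1279·14 + 0.2009·6 + 0.2984·83 + 0.0619·40 = 44.2423
  x_1 = 0.2532·14 + 1.2487·6 + 0.3538·83 + 0.0947·40 = 44.1885
  x_2 = 0.2219·14 + 0.0846·6 + 1.2141·83 + 0.1193·40 = 109.1557
  x_3 = 0.2591·14 + 0.0964·6 + 0.3147·83 + 1.1752·40 = 77.3323
Output multipliers (column sums of L):
  Energy: 1.8621
  Agriculture: 1.6305
  Manufacturing: 2.1810
  Healthcare: 1.4511

Manufacturing (2.1810)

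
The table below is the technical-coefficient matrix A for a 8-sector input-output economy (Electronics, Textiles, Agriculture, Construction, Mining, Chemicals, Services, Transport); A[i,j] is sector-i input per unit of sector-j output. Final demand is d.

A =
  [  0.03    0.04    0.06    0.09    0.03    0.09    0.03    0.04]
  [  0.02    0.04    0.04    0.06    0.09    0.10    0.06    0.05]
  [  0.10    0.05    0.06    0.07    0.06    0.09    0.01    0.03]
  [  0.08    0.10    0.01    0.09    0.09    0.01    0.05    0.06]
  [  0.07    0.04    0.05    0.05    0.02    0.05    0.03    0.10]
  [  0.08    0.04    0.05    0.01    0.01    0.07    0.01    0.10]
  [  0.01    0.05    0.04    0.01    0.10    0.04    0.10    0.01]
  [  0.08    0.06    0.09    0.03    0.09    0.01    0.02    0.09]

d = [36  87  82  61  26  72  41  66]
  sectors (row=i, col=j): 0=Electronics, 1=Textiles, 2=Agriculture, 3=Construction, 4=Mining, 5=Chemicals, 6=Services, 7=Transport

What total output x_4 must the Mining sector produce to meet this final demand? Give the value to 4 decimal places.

69.7434

Form M = I − A:
  [  0.97   -0.04   -0.06   -0.09   -0.03   -0.09   -0.03   -0.04]
  [ -0.02    0.96   -0.04   -0.06   -0.09   -0.10   -0.06   -0.05]
  [ -0.10   -0.05    0.94   -0.07   -0.06   -0.09   -0.01   -0.03]
  [ -0.08   -0.10   -0.01    0.91   -0.09   -0.01   -0.05   -0.06]
  [ -0.07   -0.04   -0.05   -0.05    0.98   -0.05   -0.03   -0.10]
  [ -0.08   -0.04   -0.05   -0.01   -0.01    0.93   -0.01   -0.10]
  [ -0.01   -0.05   -0.04   -0.01   -0.10   -0.04    0.90   -0.01]
  [ -0.08   -0.06   -0.09   -0.03   -0.09   -0.01   -0.02    0.91]
Leontief inverse L = M⁻¹:
  [  1.0766    0.0799    0.0949    0.1279    0.0727    0.1305    0.0552    0.0862]
  [  0.0697    1.0817    0.0801    0.0978    0.1354    0.1441    0.0892    0.1033]
  [  0.1514    0.0931    1.1012    0.1162    0.1041    0.1405    0.0368    0.0830]
  [  0.1278    0.1467    0.0518    1.1385    0.1449    0.0581    0.0859    0.1137]
  [  0.1150    0.0787    0.0893    0.0883    1.0646    0.0903    0.0547    0.1457]
  [  0.1210    0.0727    0.0877    0.0433    0.0471    1.1091    0.0293    0.1424]
  [  0.0436    0.0799    0.0704    0.0373    0.1365    0.0763    1.1272    0.0469]
  [  0.1321    0.1027    0.1356    0.0768    0.1392    0.0596    0.0477    1.1423]
Total output x = L · d:
  x_0 = 1.0766·36 + 0.0799·87 + 0.0949·82 + 0.1279·61 + 0.0727·26 + 0.1305·72 + 0.0552·41 + 0.0862·66 = 80.5315
  x_1 = 0.0697·36 + 1.0817·87 + 0.0801·82 + 0.0978·61 + 0.1354·26 + 0.1441·72 + 0.0892·41 + 0.1033·66 = 133.5116
  x_2 = 0.1514·36 + 0.0931·87 + 1.1012·82 + 0.1162·61 + 0.1041·26 + 0.1405·72 + 0.0368·41 + 0.0830·66 = 130.7498
  x_3 = 0.1278·36 + 0.1467·87 + 0.0518·82 + 1.1385·61 + 0.1449·26 + 0.0581·72 + 0.0859·41 + 0.1137·66 = 110.0334
  x_4 = 0.1150·36 + 0.0787·87 + 0.0893·82 + 0.0883·61 + 1.0646·26 + 0.0903·72 + 0.0547·41 + 0.1457·66 = 69.7434
  x_5 = 0.1210·36 + 0.0727·87 + 0.0877·82 + 0.0433·61 + 0.0471·26 + 1.1091·72 + 0.0293·41 + 0.1424·66 = 112.1957
  x_6 = 0.0436·36 + 0.0799·87 + 0.0704·82 + 0.0373·61 + 0.1365·26 + 0.0763·72 + 1.1272·41 + 0.0469·66 = 74.9121
  x_7 = 0.1321·36 + 0.1027·87 + 0.1356·82 + 0.0768·61 + 0.1392·26 + 0.0596·72 + 0.0477·41 + 1.1423·66 = 114.7459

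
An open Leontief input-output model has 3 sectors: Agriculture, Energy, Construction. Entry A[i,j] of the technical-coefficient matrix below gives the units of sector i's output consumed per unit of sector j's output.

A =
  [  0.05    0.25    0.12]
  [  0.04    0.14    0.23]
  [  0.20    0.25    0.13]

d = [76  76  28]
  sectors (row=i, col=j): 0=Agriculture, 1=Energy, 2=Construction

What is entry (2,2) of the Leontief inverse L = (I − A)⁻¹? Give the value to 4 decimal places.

Form M = I − A:
  [  0.95   -0.25   -0.12]
  [ -0.04    0.86   -0.23]
  [ -0.20   -0.25    0.87]
Leontief inverse L = M⁻¹:
  [  1.1247    0.4030    0.2617]
  [  0.1316    1.3067    0.3636]
  [  0.2964    0.4681    1.3141]
Total output x = L · d:
  x_0 = 1.1247·76 + 0.4030·76 + 0.2617·28 = 123.4322
  x_1 = 0.1316·76 + 1.3067·76 + 0.3636·28 = 119.4923
  x_2 = 0.2964·76 + 0.4681·76 + 1.3141·28 = 94.8960

L[2,2] = 1.3141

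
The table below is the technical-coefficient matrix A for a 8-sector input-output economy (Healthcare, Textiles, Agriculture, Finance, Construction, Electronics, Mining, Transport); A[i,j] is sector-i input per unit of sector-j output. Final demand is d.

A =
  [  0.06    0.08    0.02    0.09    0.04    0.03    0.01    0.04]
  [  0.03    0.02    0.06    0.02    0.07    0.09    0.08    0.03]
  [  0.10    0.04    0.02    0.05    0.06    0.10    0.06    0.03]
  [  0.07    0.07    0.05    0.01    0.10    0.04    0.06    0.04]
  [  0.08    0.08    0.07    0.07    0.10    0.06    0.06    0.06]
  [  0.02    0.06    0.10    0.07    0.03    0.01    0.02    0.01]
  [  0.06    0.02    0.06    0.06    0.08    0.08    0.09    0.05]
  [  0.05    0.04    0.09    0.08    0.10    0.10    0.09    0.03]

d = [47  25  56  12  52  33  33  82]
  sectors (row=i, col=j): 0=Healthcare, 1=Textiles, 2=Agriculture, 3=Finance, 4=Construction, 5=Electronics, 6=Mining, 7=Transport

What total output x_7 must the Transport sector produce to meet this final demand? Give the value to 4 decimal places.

125.1904

Form M = I − A:
  [  0.94   -0.08   -0.02   -0.09   -0.04   -0.03   -0.01   -0.04]
  [ -0.03    0.98   -0.06   -0.02   -0.07   -0.09   -0.08   -0.03]
  [ -0.10   -0.04    0.98   -0.05   -0.06   -0.10   -0.06   -0.03]
  [ -0.07   -0.07   -0.05    0.99   -0.10   -0.04   -0.06   -0.04]
  [ -0.08   -0.08   -0.07   -0.07    0.90   -0.06   -0.06   -0.06]
  [ -0.02   -0.06   -0.10   -0.07   -0.03    0.99   -0.02   -0.01]
  [ -0.06   -0.02   -0.06   -0.06   -0.08   -0.08    0.91   -0.05]
  [ -0.05   -0.04   -0.09   -0.08   -0.10   -0.10   -0.09    0.97]
Leontief inverse L = M⁻¹:
  [  1.0987    0.1162    0.0584    0.1246    0.0894    0.0706    0.0482    0.0646]
  [  0.0736    1.0581    0.1045    0.0634    0.1212    0.1344    0.1215    0.0567]
  [  0.1465    0.0855    1.0686    0.0986    0.1160    0.1455    0.1028    0.0598]
  [  0.1188    0.1129    0.0971    1.0580    0.1586    0.0919    0.1069    0.0713]
  [  0.1440    0.1369    0.1316    0.1301    1.1775    0.1266    0.1212    0.1000]
  [  0.0577    0.0896    0.1302    0.0988    0.0725    1.0491    0.0545    0.0314]
  [  0.1156    0.0692    0.1144    0.1137    0.1462    0.1356    1.1423    0.0845]
  [  0.1146    0.0966    0.1521    0.1396    0.1759    0.1641    0.1500    1.0694]
Total output x = L · d:
  x_0 = 1.0987·47 + 0.1162·25 + 0.0584·56 + 0.1246·12 + 0.0894·52 + 0.0706·33 + 0.0482·33 + 0.0646·82 = 73.1736
  x_1 = 0.0736·47 + 1.0581·25 + 0.1045·56 + 0.0634·12 + 0.1212·52 + 0.1344·33 + 0.1215·33 + 0.0567·82 = 55.9218
  x_2 = 0.1465·47 + 0.0855·25 + 1.0686·56 + 0.0986·12 + 0.1160·52 + 0.1455·33 + 0.1028·33 + 0.0598·82 = 89.1732
  x_3 = 0.1188·47 + 0.1129·25 + 0.0971·56 + 1.0580·12 + 0.1586·52 + 0.0919·33 + 0.1069·33 + 0.0713·82 = 47.1928
  x_4 = 0.1440·47 + 0.1369·25 + 0.1316·56 + 0.1301·12 + 1.1775·52 + 0.1266·33 + 0.1212·33 + 0.1000·82 = 96.7264
  x_5 = 0.0577·47 + 0.0896·25 + 0.1302·56 + 0.0988·12 + 0.0725·52 + 1.0491·33 + 0.0545·33 + 0.0314·82 = 56.1878
  x_6 = 0.1156·47 + 0.0692·25 + 0.1144·56 + 0.1137·12 + 0.1462·52 + 0.1356·33 + 1.1423·33 + 0.0845·82 = 71.6302
  x_7 = 0.1146·47 + 0.0966·25 + 0.1521·56 + 0.1396·12 + 0.1759·52 + 0.1641·33 + 0.1500·33 + 1.0694·82 = 125.1904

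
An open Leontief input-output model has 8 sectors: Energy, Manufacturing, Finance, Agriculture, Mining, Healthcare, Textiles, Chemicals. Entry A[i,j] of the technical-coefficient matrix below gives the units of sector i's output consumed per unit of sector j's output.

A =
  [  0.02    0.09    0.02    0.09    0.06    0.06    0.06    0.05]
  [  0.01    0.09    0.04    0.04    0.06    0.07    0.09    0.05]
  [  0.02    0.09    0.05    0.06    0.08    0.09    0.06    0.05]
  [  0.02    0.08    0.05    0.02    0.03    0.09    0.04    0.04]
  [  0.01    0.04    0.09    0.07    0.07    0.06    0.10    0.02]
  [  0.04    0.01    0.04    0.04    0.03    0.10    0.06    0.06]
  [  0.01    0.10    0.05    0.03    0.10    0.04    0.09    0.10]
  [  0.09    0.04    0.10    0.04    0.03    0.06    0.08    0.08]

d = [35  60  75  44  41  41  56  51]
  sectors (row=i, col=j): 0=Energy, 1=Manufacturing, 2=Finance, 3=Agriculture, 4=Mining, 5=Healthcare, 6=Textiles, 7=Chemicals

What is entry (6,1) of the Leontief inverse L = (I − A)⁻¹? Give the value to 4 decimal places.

L[6,1] = 0.1643

Form M = I − A:
  [  0.98   -0.09   -0.02   -0.09   -0.06   -0.06   -0.06   -0.05]
  [ -0.01    0.91   -0.04   -0.04   -0.06   -0.07   -0.09   -0.05]
  [ -0.02   -0.09    0.95   -0.06   -0.08   -0.09   -0.06   -0.05]
  [ -0.02   -0.08   -0.05    0.98   -0.03   -0.09   -0.04   -0.04]
  [ -0.01   -0.04   -0.09   -0.07    0.93   -0.06   -0.10   -0.02]
  [ -0.04   -0.01   -0.04   -0.04   -0.03    0.90   -0.06   -0.06]
  [ -0.01   -0.10   -0.05   -0.03   -0.10   -0.04    0.91   -0.10]
  [ -0.09   -0.04   -0.10   -0.04   -0.03   -0.06   -0.08    0.92]
Leontief inverse L = M⁻¹:
  [  1.0418    0.1441    0.0662    0.1257    0.1062    0.1188    0.1208    0.0967]
  [  0.0321    1.1450    0.0873    0.0769    0.1098    0.1284    0.1538    0.0995]
  [  0.0445    0.1484    1.1018    0.1015    0.1326    0.1562    0.1285    0.1018]
  [  0.0391    0.1228    0.0868    1.0510    0.0686    0.1398    0.0904    0.0797]
  [  0.0304    0.0977    0.1377    0.1081    1.1225    0.1209    0.1629    0.0691]
  [  0.0618    0.0525    0.0788    0.0721    0.0687    1.1507    0.1100    0.1021]
  [  0.0378    0.1643    0.1091    0.0747    0.1588    0.1066    1.1664    0.1574]
  [  0.1182    0.1063    0.1529    0.0871    0.0875    0.1285    0.1503    1.1379]
Total output x = L · d:
  x_0 = 1.0418·35 + 0.1441·60 + 0.0662·75 + 0.1257·44 + 0.1062·41 + 0.1188·41 + 0.1208·56 + 0.0967·51 = 76.5334
  x_1 = 0.0321·35 + 1.1450·60 + 0.0873·75 + 0.0769·44 + 0.1098·41 + 0.1284·41 + 0.1538·56 + 0.0995·51 = 103.2095
  x_2 = 0.0445·35 + 0.1484·60 + 1.1018·75 + 0.1015·44 + 0.1326·41 + 0.1562·41 + 0.1285·56 + 0.1018·51 = 121.7979
  x_3 = 0.0391·35 + 0.1228·60 + 0.0868·75 + 1.0510·44 + 0.0686·41 + 0.1398·41 + 0.0904·56 + 0.0797·51 = 79.1680
  x_4 = 0.0304·35 + 0.0977·60 + 0.1377·75 + 0.1081·44 + 1.1225·41 + 0.1209·41 + 0.1629·56 + 0.0691·51 = 85.6481
  x_5 = 0.0618·35 + 0.0525·60 + 0.0788·75 + 0.0721·44 + 0.0687·41 + 1.1507·41 + 0.1100·56 + 0.1021·51 = 75.7569
  x_6 = 0.0378·35 + 0.1643·60 + 0.1091·75 + 0.0747·44 + 0.1588·41 + 0.1066·41 + 1.1664·56 + 0.1574·51 = 106.8770
  x_7 = 0.1182·35 + 0.1063·60 + 0.1529·75 + 0.0871·44 + 0.0875·41 + 0.1285·41 + 0.1503·56 + 1.1379·51 = 101.1173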